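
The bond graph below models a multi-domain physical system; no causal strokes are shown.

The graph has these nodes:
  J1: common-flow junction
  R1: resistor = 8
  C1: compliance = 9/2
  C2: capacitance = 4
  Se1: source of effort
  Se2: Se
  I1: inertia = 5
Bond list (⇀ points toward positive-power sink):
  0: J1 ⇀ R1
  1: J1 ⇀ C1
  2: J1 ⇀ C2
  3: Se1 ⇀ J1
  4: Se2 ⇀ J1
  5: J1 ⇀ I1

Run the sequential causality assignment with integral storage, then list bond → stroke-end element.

#0 →J1
#1 →J1
#2 →J1
#3 →J1
#4 →J1
#5 →I1

#3 →J1  (source Se1 imposes e)
#4 →J1  (Se2 (Se) sets effort on bond)
#1 →J1  (prefer integral on C1)
#2 →J1  (C2 integral (e out))
#5 →I1  (I1: I, integral causality)
#0 →J1  (J1 flow already set via bond 5)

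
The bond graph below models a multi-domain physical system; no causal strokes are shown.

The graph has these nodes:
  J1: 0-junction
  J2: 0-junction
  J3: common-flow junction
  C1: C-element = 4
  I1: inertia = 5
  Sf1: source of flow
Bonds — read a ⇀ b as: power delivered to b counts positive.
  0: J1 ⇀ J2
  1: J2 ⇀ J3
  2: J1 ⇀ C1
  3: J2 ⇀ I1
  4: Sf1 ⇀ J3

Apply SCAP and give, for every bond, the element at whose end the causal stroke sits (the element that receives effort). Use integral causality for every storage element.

b0 stroke→J2
b1 stroke→J3
b2 stroke→J1
b3 stroke→I1
b4 stroke→Sf1

#4 →Sf1  (Sf1 (Sf) sets flow on bond)
#1 →J3  (1-jn J3 has f-setter on 4)
#2 →J1  (C1 integral (e out))
#0 →J2  (common-e at J1 fixed by 2)
#3 →I1  (common-e at J2 fixed by 0)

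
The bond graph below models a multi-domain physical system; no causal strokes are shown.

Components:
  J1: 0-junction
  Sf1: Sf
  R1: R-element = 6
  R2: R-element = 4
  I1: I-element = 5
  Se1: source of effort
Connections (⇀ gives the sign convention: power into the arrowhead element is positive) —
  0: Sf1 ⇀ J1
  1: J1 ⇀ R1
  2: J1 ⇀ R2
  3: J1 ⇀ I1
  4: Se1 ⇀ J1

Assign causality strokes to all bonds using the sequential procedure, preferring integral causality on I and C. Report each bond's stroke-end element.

#0 stroke at Sf1  (source Sf1 imposes f)
#4 stroke at J1  (Se1: effort source, stroke at far end)
#1 stroke at R1  (common-e at J1 fixed by 4)
#2 stroke at R2  (J1: bond 4 brought effort, rest push out)
#3 stroke at I1  (J1: bond 4 brought effort, rest push out)

β0 stroke at Sf1
β1 stroke at R1
β2 stroke at R2
β3 stroke at I1
β4 stroke at J1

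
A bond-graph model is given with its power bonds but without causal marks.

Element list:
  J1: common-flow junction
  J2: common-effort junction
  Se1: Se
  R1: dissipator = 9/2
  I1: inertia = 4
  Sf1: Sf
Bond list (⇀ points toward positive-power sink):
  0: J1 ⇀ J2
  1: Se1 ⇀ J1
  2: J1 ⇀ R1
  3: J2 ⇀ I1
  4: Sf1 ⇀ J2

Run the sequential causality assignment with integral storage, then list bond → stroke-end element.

bond 0 →J2
bond 1 →J1
bond 2 →J1
bond 3 →I1
bond 4 →Sf1

b1 stroke→J1  (Se1 fixes effort; stroke away)
b4 stroke→Sf1  (Sf1 fixes flow; stroke at Sf1)
b3 stroke→I1  (prefer integral on I1)
b0 stroke→J2  (closing 0-jn rule on J2)
b2 stroke→J1  (J1 flow already set via bond 0)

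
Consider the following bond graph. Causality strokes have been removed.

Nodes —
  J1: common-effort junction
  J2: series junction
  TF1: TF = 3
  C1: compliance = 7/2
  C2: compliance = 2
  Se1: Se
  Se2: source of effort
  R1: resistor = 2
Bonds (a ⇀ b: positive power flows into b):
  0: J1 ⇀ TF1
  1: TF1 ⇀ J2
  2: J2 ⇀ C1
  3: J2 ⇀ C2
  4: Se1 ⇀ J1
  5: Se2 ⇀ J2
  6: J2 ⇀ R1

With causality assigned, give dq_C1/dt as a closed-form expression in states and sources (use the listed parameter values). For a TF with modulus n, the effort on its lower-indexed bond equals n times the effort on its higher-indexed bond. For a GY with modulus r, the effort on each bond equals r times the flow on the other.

dq_C1/dt = E_Se1/6 + E_Se2/2 - q_C1/7 - q_C2/4

β4 |J1  (Se1 fixes effort; stroke away)
β5 |J2  (Se2 fixes effort; stroke away)
β0 |TF1  (J1 effort already set via bond 4)
β1 |J2  (TF TF1: opposite of bond 0)
β2 |J2  (C1 outputs effort q/C1)
β3 |J2  (C2: C, integral causality)
β6 |R1  (J2: last free bond brings flow in)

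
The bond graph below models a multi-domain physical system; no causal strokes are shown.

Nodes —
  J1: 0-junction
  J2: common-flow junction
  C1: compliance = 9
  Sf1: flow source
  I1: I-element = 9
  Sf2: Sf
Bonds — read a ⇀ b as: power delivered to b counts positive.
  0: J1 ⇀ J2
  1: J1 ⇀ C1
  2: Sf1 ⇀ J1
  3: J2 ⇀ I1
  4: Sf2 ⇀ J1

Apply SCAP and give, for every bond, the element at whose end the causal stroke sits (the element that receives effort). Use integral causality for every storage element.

b0 |J2
b1 |J1
b2 |Sf1
b3 |I1
b4 |Sf2

#2 |Sf1  (Sf1 (Sf) sets flow on bond)
#4 |Sf2  (Sf2 (Sf) sets flow on bond)
#1 |J1  (C1 integral (e out))
#0 |J2  (0-jn J1 has e-setter on 1)
#3 |I1  (closing 1-jn rule on J2)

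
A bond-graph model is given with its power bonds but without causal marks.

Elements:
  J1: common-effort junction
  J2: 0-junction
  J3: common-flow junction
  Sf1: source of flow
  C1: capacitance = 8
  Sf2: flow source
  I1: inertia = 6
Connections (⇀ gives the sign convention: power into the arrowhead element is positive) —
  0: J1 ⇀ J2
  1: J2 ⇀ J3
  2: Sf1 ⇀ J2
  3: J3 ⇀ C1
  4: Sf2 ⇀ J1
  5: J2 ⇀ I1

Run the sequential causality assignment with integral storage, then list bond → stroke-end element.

β2 |Sf1  (Sf1 fixes flow; stroke at Sf1)
β4 |Sf2  (Sf2 (Sf) sets flow on bond)
β0 |J1  (J1 needs exactly one e-in)
β3 |J3  (C1: C, integral causality)
β1 |J2  (J3 needs exactly one f-in)
β5 |I1  (common-e at J2 fixed by 1)

b0 stroke→J1
b1 stroke→J2
b2 stroke→Sf1
b3 stroke→J3
b4 stroke→Sf2
b5 stroke→I1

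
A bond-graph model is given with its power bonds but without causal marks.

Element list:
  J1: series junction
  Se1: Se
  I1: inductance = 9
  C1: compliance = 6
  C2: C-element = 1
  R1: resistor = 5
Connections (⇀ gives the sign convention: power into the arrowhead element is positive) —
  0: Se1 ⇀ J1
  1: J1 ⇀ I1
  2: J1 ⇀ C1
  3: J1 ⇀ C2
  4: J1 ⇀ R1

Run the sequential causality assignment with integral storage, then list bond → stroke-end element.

β0 stroke→J1
β1 stroke→I1
β2 stroke→J1
β3 stroke→J1
β4 stroke→J1

#0 stroke→J1  (source Se1 imposes e)
#1 stroke→I1  (I1 integral (f out))
#2 stroke→J1  (common-f at J1 fixed by 1)
#3 stroke→J1  (J1 flow already set via bond 1)
#4 stroke→J1  (J1 flow already set via bond 1)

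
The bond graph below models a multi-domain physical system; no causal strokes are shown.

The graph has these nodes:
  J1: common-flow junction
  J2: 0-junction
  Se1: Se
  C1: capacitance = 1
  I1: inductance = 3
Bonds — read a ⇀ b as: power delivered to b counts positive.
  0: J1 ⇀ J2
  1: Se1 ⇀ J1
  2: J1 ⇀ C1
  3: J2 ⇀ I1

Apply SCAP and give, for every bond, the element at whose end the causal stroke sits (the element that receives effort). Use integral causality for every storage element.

bond 0 |J2
bond 1 |J1
bond 2 |J1
bond 3 |I1

bond 1 →J1  (Se1 (Se) sets effort on bond)
bond 2 →J1  (C1 outputs effort q/C1)
bond 0 →J2  (J1 needs exactly one f-in)
bond 3 →I1  (common-e at J2 fixed by 0)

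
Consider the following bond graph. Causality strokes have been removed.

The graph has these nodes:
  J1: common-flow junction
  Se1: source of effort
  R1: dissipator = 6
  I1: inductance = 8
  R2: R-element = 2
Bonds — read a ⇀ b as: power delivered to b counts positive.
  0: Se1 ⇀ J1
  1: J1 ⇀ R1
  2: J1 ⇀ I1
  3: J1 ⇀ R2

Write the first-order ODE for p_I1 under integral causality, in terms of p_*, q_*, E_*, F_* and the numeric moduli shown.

b0 →J1  (Se1: effort source, stroke at far end)
b2 →I1  (prefer integral on I1)
b1 →J1  (common-f at J1 fixed by 2)
b3 →J1  (J1: bond 2 brought flow, rest push out)

dp_I1/dt = E_Se1 - p_I1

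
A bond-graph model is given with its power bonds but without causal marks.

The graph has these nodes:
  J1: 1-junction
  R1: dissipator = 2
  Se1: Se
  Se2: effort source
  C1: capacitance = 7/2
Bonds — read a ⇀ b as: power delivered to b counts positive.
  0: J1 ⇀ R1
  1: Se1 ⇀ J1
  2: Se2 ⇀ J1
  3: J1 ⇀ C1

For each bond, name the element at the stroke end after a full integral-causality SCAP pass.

#0 stroke→R1
#1 stroke→J1
#2 stroke→J1
#3 stroke→J1

b1 stroke→J1  (Se1: effort source, stroke at far end)
b2 stroke→J1  (Se2 (Se) sets effort on bond)
b3 stroke→J1  (prefer integral on C1)
b0 stroke→R1  (closing 1-jn rule on J1)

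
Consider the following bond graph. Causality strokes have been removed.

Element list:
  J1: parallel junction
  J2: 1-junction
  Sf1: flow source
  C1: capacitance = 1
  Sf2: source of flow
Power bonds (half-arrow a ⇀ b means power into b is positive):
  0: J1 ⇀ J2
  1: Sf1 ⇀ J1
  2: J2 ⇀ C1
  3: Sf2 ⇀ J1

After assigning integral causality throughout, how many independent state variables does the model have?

1  (C1 all integral)

bond 1 →Sf1  (Sf1: flow source, stroke at near end)
bond 3 →Sf2  (Sf2 (Sf) sets flow on bond)
bond 0 →J1  (only one effort-in slot at J1)
bond 2 →J2  (J2 flow already set via bond 0)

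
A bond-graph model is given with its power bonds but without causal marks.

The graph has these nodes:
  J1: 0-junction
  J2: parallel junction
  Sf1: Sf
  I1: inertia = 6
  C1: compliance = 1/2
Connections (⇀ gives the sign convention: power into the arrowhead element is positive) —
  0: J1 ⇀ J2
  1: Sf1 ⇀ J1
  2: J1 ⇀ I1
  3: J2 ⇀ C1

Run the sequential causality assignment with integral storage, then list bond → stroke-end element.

bond 1 stroke→Sf1  (source Sf1 imposes f)
bond 2 stroke→I1  (I1 integral (f out))
bond 0 stroke→J1  (only one effort-in slot at J1)
bond 3 stroke→J2  (J2: last free bond brings effort in)

β0 stroke→J1
β1 stroke→Sf1
β2 stroke→I1
β3 stroke→J2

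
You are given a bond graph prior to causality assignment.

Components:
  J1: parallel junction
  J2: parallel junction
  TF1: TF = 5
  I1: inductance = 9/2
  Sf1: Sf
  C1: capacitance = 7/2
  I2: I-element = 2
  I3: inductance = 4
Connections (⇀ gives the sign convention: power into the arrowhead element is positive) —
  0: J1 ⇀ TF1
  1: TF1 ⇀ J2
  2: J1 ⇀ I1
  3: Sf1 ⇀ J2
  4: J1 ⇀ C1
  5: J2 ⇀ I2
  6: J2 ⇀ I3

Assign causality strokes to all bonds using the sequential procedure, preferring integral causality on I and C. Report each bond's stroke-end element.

β3 →Sf1  (Sf1 fixes flow; stroke at Sf1)
β2 →I1  (I1: I, integral causality)
β4 →J1  (C1 outputs effort q/C1)
β0 →TF1  (J1: bond 4 brought effort, rest push out)
β1 →J2  (TF TF1: opposite of bond 0)
β5 →I2  (common-e at J2 fixed by 1)
β6 →I3  (common-e at J2 fixed by 1)

bond 0 stroke→TF1
bond 1 stroke→J2
bond 2 stroke→I1
bond 3 stroke→Sf1
bond 4 stroke→J1
bond 5 stroke→I2
bond 6 stroke→I3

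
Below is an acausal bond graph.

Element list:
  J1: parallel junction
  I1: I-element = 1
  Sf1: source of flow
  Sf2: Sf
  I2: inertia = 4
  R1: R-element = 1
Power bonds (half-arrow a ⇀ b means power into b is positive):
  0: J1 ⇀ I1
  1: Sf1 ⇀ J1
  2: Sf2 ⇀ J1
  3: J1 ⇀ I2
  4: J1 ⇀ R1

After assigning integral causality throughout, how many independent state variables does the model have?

2  (I1, I2 all integral)

b1 |Sf1  (Sf1 (Sf) sets flow on bond)
b2 |Sf2  (Sf2: flow source, stroke at near end)
b0 |I1  (I1 outputs flow p/I1)
b3 |I2  (I2 outputs flow p/I2)
b4 |J1  (J1 needs exactly one e-in)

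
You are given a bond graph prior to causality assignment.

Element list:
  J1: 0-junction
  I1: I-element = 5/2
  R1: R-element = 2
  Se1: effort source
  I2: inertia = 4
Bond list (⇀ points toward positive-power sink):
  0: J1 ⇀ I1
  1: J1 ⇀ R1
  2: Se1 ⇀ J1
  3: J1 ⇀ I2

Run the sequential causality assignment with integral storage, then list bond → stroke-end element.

#0 stroke→I1
#1 stroke→R1
#2 stroke→J1
#3 stroke→I2

β2 |J1  (source Se1 imposes e)
β0 |I1  (J1: bond 2 brought effort, rest push out)
β1 |R1  (J1: bond 2 brought effort, rest push out)
β3 |I2  (common-e at J1 fixed by 2)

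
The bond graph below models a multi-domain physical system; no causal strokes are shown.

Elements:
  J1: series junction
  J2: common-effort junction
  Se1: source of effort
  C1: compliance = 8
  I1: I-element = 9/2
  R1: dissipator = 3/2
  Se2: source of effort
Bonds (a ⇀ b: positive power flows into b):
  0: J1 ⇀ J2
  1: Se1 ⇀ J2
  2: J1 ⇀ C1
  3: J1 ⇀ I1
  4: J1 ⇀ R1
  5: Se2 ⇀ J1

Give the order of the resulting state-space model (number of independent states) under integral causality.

#1 |J2  (source Se1 imposes e)
#5 |J1  (Se2: effort source, stroke at far end)
#0 |J1  (J2 effort already set via bond 1)
#2 |J1  (C1 integral (e out))
#3 |I1  (I1 integral (f out))
#4 |J1  (common-f at J1 fixed by 3)

2  (C1, I1 all integral)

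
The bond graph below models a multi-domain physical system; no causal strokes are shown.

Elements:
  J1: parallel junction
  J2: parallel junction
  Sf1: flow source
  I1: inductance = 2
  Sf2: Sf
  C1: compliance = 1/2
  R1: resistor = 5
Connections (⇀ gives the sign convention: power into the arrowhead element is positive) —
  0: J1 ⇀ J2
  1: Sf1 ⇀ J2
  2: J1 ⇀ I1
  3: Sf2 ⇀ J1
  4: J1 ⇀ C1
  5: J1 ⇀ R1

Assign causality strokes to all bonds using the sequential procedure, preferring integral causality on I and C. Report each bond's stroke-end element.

β0 →J2
β1 →Sf1
β2 →I1
β3 →Sf2
β4 →J1
β5 →R1

bond 1 stroke at Sf1  (Sf1: flow source, stroke at near end)
bond 3 stroke at Sf2  (Sf2 (Sf) sets flow on bond)
bond 0 stroke at J2  (closing 0-jn rule on J2)
bond 2 stroke at I1  (I1 outputs flow p/I1)
bond 4 stroke at J1  (C1 outputs effort q/C1)
bond 5 stroke at R1  (0-jn J1 has e-setter on 4)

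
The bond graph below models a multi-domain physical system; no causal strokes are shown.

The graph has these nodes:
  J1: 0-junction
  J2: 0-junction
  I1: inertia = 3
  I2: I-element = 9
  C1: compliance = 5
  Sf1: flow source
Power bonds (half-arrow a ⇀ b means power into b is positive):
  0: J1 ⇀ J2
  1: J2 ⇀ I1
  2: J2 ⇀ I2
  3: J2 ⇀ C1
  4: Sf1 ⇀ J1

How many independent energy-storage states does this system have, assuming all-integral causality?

3  (C1, I1, I2 all integral)

β4 stroke at Sf1  (Sf1 (Sf) sets flow on bond)
β0 stroke at J1  (J1 needs exactly one e-in)
β1 stroke at I1  (prefer integral on I1)
β2 stroke at I2  (prefer integral on I2)
β3 stroke at J2  (J2: last free bond brings effort in)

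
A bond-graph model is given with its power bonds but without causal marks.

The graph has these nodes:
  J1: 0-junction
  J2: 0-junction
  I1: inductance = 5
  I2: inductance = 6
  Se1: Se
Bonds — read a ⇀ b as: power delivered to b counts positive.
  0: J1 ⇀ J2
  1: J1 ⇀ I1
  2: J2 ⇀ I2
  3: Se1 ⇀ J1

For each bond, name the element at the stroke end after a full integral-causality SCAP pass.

β3 |J1  (Se1 (Se) sets effort on bond)
β0 |J2  (common-e at J1 fixed by 3)
β1 |I1  (J1 effort already set via bond 3)
β2 |I2  (0-jn J2 has e-setter on 0)

b0 |J2
b1 |I1
b2 |I2
b3 |J1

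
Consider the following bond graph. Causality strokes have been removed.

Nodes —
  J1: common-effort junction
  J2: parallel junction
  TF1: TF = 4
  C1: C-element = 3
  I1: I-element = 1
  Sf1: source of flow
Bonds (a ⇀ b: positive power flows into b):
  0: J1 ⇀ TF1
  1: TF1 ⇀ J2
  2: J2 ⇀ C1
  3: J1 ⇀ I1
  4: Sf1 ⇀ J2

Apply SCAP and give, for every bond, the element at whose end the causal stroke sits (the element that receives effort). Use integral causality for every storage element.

β4 stroke→Sf1  (Sf1 fixes flow; stroke at Sf1)
β2 stroke→J2  (C1 outputs effort q/C1)
β1 stroke→TF1  (J2 effort already set via bond 2)
β0 stroke→J1  (TF1 one-in-one-out from 1)
β3 stroke→I1  (J1: bond 0 brought effort, rest push out)

#0 →J1
#1 →TF1
#2 →J2
#3 →I1
#4 →Sf1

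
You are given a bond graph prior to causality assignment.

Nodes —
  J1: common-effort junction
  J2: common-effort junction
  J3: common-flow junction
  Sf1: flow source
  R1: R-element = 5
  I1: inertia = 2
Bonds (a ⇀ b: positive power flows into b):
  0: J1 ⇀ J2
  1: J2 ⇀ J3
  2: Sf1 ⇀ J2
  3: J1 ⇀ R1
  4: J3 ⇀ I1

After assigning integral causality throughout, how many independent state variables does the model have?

#2 |Sf1  (Sf1: flow source, stroke at near end)
#4 |I1  (prefer integral on I1)
#1 |J3  (common-f at J3 fixed by 4)
#0 |J2  (J2 needs exactly one e-in)
#3 |J1  (closing 0-jn rule on J1)

1  (I1 all integral)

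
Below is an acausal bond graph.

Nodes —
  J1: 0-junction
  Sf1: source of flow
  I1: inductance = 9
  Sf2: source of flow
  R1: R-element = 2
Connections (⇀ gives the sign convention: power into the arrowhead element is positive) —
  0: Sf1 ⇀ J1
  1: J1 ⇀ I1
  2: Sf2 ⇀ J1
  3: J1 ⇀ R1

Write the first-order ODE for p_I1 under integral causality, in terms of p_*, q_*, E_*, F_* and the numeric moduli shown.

#0 stroke at Sf1  (Sf1 (Sf) sets flow on bond)
#2 stroke at Sf2  (source Sf2 imposes f)
#1 stroke at I1  (prefer integral on I1)
#3 stroke at J1  (closing 0-jn rule on J1)

dp_I1/dt = 2*F_Sf1 + 2*F_Sf2 - 2*p_I1/9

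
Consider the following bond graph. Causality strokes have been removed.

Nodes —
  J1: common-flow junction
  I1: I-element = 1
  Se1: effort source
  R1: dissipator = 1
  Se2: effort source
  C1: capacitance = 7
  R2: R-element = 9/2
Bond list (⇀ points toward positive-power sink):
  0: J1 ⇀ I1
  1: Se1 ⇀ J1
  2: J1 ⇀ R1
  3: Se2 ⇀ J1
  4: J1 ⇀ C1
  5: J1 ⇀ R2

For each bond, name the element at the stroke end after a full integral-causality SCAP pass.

β1 stroke→J1  (Se1 (Se) sets effort on bond)
β3 stroke→J1  (Se2: effort source, stroke at far end)
β0 stroke→I1  (I1: I, integral causality)
β2 stroke→J1  (J1 flow already set via bond 0)
β4 stroke→J1  (J1: bond 0 brought flow, rest push out)
β5 stroke→J1  (1-jn J1 has f-setter on 0)

#0 stroke→I1
#1 stroke→J1
#2 stroke→J1
#3 stroke→J1
#4 stroke→J1
#5 stroke→J1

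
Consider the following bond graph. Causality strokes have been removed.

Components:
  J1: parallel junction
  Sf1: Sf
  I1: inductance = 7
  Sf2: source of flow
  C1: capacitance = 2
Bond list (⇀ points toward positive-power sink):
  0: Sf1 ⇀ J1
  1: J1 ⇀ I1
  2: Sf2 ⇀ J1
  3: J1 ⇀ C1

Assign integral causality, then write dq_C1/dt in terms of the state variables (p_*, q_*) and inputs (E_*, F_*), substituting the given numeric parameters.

b0 →Sf1  (Sf1 (Sf) sets flow on bond)
b2 →Sf2  (Sf2: flow source, stroke at near end)
b1 →I1  (prefer integral on I1)
b3 →J1  (closing 0-jn rule on J1)

dq_C1/dt = F_Sf1 + F_Sf2 - p_I1/7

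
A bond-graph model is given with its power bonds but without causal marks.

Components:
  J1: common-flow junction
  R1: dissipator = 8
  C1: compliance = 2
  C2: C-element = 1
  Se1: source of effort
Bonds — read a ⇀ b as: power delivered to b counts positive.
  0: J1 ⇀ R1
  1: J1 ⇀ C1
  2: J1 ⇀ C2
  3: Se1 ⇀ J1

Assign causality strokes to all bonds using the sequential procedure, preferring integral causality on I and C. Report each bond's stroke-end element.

b0 |R1
b1 |J1
b2 |J1
b3 |J1

β3 →J1  (Se1 (Se) sets effort on bond)
β1 →J1  (C1: C, integral causality)
β2 →J1  (C2: C, integral causality)
β0 →R1  (J1 needs exactly one f-in)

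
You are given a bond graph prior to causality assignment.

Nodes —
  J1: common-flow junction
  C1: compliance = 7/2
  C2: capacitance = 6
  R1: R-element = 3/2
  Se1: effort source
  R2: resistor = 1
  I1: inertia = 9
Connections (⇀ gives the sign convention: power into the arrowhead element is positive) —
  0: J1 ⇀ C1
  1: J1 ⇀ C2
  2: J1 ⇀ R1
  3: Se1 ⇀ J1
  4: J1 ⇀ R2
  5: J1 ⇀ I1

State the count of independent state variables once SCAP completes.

3  (C1, C2, I1 all integral)

b3 stroke→J1  (Se1 fixes effort; stroke away)
b0 stroke→J1  (C1 integral (e out))
b1 stroke→J1  (C2 outputs effort q/C2)
b5 stroke→I1  (prefer integral on I1)
b2 stroke→J1  (common-f at J1 fixed by 5)
b4 stroke→J1  (J1: bond 5 brought flow, rest push out)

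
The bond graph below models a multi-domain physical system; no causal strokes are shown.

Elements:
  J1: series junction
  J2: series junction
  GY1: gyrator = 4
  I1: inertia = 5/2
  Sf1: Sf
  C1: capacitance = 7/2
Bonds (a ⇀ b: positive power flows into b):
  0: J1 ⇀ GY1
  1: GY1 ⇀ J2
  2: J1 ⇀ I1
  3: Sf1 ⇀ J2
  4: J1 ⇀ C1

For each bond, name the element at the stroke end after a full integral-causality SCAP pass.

b0 →J1
b1 →J2
b2 →I1
b3 →Sf1
b4 →J1

#3 |Sf1  (Sf1 (Sf) sets flow on bond)
#1 |J2  (common-f at J2 fixed by 3)
#0 |J1  (GY1: gyrator matches bond 1)
#2 |I1  (prefer integral on I1)
#4 |J1  (J1: bond 2 brought flow, rest push out)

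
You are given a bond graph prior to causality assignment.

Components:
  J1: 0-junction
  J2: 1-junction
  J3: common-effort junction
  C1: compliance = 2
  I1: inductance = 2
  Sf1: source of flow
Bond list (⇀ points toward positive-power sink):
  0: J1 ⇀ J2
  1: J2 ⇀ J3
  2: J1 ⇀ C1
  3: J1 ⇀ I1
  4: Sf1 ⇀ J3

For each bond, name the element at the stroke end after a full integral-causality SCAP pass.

#0 →J2
#1 →J3
#2 →J1
#3 →I1
#4 →Sf1

#4 |Sf1  (source Sf1 imposes f)
#1 |J3  (closing 0-jn rule on J3)
#0 |J2  (J2 flow already set via bond 1)
#2 |J1  (C1 outputs effort q/C1)
#3 |I1  (J1: bond 2 brought effort, rest push out)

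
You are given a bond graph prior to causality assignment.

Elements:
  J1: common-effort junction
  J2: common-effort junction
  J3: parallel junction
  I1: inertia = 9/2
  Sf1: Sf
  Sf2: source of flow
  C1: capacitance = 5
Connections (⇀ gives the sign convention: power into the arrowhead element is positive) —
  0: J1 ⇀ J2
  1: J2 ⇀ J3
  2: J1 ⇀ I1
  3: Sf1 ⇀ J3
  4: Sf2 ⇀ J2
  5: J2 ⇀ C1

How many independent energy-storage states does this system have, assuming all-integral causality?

2  (C1, I1 all integral)

b3 |Sf1  (Sf1 fixes flow; stroke at Sf1)
b4 |Sf2  (source Sf2 imposes f)
b1 |J3  (only one effort-in slot at J3)
b2 |I1  (I1 outputs flow p/I1)
b0 |J1  (closing 0-jn rule on J1)
b5 |J2  (only one effort-in slot at J2)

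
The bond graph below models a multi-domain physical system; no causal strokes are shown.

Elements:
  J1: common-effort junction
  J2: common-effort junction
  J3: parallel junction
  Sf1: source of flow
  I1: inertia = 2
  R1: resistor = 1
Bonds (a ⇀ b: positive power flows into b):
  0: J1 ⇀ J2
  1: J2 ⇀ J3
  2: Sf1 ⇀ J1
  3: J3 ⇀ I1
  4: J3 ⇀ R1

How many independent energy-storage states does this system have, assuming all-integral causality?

β2 →Sf1  (Sf1: flow source, stroke at near end)
β0 →J1  (J1 needs exactly one e-in)
β1 →J2  (only one effort-in slot at J2)
β3 →I1  (I1 integral (f out))
β4 →J3  (only one effort-in slot at J3)

1  (I1 all integral)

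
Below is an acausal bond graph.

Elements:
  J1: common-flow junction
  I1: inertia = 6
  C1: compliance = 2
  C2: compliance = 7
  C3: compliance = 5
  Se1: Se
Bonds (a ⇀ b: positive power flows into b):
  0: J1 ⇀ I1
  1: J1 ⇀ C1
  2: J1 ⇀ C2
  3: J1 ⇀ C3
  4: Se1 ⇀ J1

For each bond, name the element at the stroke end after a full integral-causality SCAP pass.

β0 →I1
β1 →J1
β2 →J1
β3 →J1
β4 →J1

β4 →J1  (Se1: effort source, stroke at far end)
β0 →I1  (I1 outputs flow p/I1)
β1 →J1  (J1: bond 0 brought flow, rest push out)
β2 →J1  (common-f at J1 fixed by 0)
β3 →J1  (J1 flow already set via bond 0)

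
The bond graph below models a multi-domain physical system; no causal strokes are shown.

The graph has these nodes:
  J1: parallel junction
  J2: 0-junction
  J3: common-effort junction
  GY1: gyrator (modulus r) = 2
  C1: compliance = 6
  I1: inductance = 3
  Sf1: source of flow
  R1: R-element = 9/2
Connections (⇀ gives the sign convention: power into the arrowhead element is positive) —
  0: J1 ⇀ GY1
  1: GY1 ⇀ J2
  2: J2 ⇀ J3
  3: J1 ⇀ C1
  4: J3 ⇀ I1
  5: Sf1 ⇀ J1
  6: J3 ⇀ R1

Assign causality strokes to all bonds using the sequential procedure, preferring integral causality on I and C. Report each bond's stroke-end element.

#5 →Sf1  (Sf1 fixes flow; stroke at Sf1)
#3 →J1  (prefer integral on C1)
#0 →GY1  (0-jn J1 has e-setter on 3)
#1 →GY1  (GY1: gyrator matches bond 0)
#2 →J2  (J2 needs exactly one e-in)
#4 →I1  (prefer integral on I1)
#6 →J3  (J3: last free bond brings effort in)

b0 stroke at GY1
b1 stroke at GY1
b2 stroke at J2
b3 stroke at J1
b4 stroke at I1
b5 stroke at Sf1
b6 stroke at J3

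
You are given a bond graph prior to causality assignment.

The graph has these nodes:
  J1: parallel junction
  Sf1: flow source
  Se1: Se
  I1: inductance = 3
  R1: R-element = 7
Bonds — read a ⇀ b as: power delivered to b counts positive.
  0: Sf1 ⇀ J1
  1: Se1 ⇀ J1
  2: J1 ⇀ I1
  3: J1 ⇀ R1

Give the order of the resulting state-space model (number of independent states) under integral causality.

1  (I1 all integral)

#0 |Sf1  (Sf1 (Sf) sets flow on bond)
#1 |J1  (source Se1 imposes e)
#2 |I1  (J1 effort already set via bond 1)
#3 |R1  (J1 effort already set via bond 1)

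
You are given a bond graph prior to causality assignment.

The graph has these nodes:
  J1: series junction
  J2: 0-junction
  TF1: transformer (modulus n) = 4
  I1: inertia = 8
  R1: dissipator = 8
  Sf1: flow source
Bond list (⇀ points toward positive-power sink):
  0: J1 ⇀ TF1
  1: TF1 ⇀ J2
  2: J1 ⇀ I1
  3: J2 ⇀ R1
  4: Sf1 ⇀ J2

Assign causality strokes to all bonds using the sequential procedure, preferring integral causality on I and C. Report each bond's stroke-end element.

β4 stroke→Sf1  (Sf1 (Sf) sets flow on bond)
β2 stroke→I1  (I1 outputs flow p/I1)
β0 stroke→J1  (J1: bond 2 brought flow, rest push out)
β1 stroke→TF1  (TF TF1: opposite of bond 0)
β3 stroke→J2  (only one effort-in slot at J2)

b0 |J1
b1 |TF1
b2 |I1
b3 |J2
b4 |Sf1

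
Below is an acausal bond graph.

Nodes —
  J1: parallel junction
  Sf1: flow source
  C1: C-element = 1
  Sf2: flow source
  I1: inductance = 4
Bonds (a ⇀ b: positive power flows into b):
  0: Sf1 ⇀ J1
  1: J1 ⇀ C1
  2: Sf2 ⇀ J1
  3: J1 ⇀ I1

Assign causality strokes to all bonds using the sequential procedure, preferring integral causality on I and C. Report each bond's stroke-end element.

b0 stroke at Sf1  (Sf1: flow source, stroke at near end)
b2 stroke at Sf2  (Sf2 (Sf) sets flow on bond)
b1 stroke at J1  (prefer integral on C1)
b3 stroke at I1  (J1 effort already set via bond 1)

#0 →Sf1
#1 →J1
#2 →Sf2
#3 →I1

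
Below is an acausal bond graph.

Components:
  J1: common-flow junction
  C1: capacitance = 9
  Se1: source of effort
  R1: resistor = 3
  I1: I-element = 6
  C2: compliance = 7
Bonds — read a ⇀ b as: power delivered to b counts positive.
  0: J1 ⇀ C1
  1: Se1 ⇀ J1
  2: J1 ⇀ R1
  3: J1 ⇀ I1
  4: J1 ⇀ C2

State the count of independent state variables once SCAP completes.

#1 →J1  (Se1 fixes effort; stroke away)
#0 →J1  (C1: C, integral causality)
#3 →I1  (I1: I, integral causality)
#2 →J1  (J1 flow already set via bond 3)
#4 →J1  (1-jn J1 has f-setter on 3)

3  (C1, C2, I1 all integral)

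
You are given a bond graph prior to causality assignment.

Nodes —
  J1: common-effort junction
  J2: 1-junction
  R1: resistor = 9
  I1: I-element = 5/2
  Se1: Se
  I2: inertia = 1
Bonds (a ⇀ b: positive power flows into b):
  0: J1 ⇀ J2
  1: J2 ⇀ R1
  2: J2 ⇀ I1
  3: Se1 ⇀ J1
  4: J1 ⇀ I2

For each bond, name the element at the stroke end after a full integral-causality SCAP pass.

bond 0 stroke→J2
bond 1 stroke→J2
bond 2 stroke→I1
bond 3 stroke→J1
bond 4 stroke→I2

bond 3 |J1  (source Se1 imposes e)
bond 0 |J2  (common-e at J1 fixed by 3)
bond 4 |I2  (0-jn J1 has e-setter on 3)
bond 2 |I1  (prefer integral on I1)
bond 1 |J2  (J2 flow already set via bond 2)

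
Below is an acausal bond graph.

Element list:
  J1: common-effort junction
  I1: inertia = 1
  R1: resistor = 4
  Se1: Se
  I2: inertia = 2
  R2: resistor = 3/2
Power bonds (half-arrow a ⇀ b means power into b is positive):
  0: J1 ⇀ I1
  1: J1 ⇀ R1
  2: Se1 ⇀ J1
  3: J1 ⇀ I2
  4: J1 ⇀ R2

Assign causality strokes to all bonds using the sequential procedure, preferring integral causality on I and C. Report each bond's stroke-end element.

bond 0 →I1
bond 1 →R1
bond 2 →J1
bond 3 →I2
bond 4 →R2

b2 stroke at J1  (Se1 (Se) sets effort on bond)
b0 stroke at I1  (common-e at J1 fixed by 2)
b1 stroke at R1  (J1: bond 2 brought effort, rest push out)
b3 stroke at I2  (J1: bond 2 brought effort, rest push out)
b4 stroke at R2  (J1: bond 2 brought effort, rest push out)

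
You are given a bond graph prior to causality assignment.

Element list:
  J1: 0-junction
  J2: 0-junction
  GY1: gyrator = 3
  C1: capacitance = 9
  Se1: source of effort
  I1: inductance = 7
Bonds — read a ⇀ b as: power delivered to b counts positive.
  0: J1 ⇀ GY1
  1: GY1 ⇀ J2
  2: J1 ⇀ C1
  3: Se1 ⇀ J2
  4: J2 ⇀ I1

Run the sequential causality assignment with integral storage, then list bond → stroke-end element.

β0 stroke→GY1
β1 stroke→GY1
β2 stroke→J1
β3 stroke→J2
β4 stroke→I1

β3 |J2  (source Se1 imposes e)
β1 |GY1  (J2: bond 3 brought effort, rest push out)
β4 |I1  (common-e at J2 fixed by 3)
β0 |GY1  (GY GY1: same side as bond 1)
β2 |J1  (J1 needs exactly one e-in)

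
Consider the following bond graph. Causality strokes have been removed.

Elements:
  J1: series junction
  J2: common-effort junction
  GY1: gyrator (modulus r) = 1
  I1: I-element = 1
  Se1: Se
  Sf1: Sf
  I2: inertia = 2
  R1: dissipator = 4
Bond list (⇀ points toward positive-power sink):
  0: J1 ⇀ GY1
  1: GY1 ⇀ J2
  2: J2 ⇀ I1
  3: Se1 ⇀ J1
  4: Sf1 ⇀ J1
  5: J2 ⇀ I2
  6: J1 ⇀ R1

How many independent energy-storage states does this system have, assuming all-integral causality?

β3 stroke→J1  (source Se1 imposes e)
β4 stroke→Sf1  (Sf1: flow source, stroke at near end)
β0 stroke→J1  (common-f at J1 fixed by 4)
β6 stroke→J1  (J1 flow already set via bond 4)
β1 stroke→J2  (GY1: gyrator matches bond 0)
β2 stroke→I1  (0-jn J2 has e-setter on 1)
β5 stroke→I2  (J2: bond 1 brought effort, rest push out)

2  (I1, I2 all integral)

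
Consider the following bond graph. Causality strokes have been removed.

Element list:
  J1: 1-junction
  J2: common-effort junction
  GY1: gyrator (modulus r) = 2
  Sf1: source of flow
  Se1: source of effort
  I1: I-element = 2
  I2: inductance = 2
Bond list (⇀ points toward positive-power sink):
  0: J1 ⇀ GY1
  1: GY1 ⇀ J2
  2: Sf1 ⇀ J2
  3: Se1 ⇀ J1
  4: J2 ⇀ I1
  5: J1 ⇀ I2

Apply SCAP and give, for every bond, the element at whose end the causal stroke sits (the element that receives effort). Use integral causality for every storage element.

bond 0 →J1
bond 1 →J2
bond 2 →Sf1
bond 3 →J1
bond 4 →I1
bond 5 →I2

#2 stroke at Sf1  (Sf1 fixes flow; stroke at Sf1)
#3 stroke at J1  (Se1: effort source, stroke at far end)
#4 stroke at I1  (I1 outputs flow p/I1)
#1 stroke at J2  (closing 0-jn rule on J2)
#0 stroke at J1  (GY1: gyrator matches bond 1)
#5 stroke at I2  (closing 1-jn rule on J1)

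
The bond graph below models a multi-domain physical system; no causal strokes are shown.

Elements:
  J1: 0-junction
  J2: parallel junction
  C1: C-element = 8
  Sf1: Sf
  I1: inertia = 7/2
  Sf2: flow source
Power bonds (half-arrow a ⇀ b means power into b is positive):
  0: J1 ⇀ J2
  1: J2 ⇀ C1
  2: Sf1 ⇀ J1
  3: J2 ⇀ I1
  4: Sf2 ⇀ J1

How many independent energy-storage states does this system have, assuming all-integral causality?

2  (C1, I1 all integral)

β2 →Sf1  (source Sf1 imposes f)
β4 →Sf2  (Sf2 fixes flow; stroke at Sf2)
β0 →J1  (closing 0-jn rule on J1)
β1 →J2  (C1 outputs effort q/C1)
β3 →I1  (J2: bond 1 brought effort, rest push out)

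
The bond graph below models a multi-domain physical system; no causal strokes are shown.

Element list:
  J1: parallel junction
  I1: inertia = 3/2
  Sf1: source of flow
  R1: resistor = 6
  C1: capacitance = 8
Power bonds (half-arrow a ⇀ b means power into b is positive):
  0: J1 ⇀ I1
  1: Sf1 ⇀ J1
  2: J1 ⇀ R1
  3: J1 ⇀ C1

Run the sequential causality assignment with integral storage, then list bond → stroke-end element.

β1 stroke at Sf1  (Sf1 fixes flow; stroke at Sf1)
β0 stroke at I1  (I1 outputs flow p/I1)
β3 stroke at J1  (prefer integral on C1)
β2 stroke at R1  (0-jn J1 has e-setter on 3)

β0 →I1
β1 →Sf1
β2 →R1
β3 →J1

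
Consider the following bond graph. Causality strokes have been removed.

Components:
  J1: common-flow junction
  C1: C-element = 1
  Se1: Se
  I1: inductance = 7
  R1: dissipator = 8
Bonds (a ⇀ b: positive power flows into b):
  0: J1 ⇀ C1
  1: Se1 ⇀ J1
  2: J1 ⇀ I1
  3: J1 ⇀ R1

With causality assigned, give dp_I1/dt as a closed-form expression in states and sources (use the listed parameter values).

bond 1 stroke→J1  (Se1 (Se) sets effort on bond)
bond 0 stroke→J1  (C1 outputs effort q/C1)
bond 2 stroke→I1  (I1: I, integral causality)
bond 3 stroke→J1  (1-jn J1 has f-setter on 2)

dp_I1/dt = E_Se1 - 8*p_I1/7 - q_C1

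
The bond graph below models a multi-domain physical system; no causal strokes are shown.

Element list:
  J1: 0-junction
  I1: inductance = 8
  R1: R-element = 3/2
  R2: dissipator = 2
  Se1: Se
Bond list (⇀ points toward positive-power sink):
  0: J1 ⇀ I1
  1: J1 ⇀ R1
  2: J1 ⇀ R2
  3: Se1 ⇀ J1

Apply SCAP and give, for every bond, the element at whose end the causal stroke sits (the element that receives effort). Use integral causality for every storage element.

b3 →J1  (source Se1 imposes e)
b0 →I1  (J1 effort already set via bond 3)
b1 →R1  (0-jn J1 has e-setter on 3)
b2 →R2  (J1: bond 3 brought effort, rest push out)

b0 stroke at I1
b1 stroke at R1
b2 stroke at R2
b3 stroke at J1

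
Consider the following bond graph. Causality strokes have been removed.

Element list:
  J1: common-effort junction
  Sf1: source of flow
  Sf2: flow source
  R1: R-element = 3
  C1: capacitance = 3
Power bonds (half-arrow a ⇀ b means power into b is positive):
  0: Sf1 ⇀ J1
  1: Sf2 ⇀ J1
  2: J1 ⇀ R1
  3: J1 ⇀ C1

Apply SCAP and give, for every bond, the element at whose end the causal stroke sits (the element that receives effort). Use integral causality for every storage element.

b0 stroke at Sf1
b1 stroke at Sf2
b2 stroke at R1
b3 stroke at J1

β0 stroke at Sf1  (Sf1: flow source, stroke at near end)
β1 stroke at Sf2  (Sf2 (Sf) sets flow on bond)
β3 stroke at J1  (C1 outputs effort q/C1)
β2 stroke at R1  (0-jn J1 has e-setter on 3)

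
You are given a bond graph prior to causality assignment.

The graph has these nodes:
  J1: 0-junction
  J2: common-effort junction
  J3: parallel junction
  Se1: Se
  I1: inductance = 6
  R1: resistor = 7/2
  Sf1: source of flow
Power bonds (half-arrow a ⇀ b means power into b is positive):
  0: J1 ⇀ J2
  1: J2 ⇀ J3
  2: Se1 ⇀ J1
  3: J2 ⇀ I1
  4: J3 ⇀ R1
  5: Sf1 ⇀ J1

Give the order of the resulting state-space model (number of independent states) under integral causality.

1  (I1 all integral)

β2 stroke at J1  (Se1: effort source, stroke at far end)
β5 stroke at Sf1  (Sf1: flow source, stroke at near end)
β0 stroke at J2  (J1 effort already set via bond 2)
β1 stroke at J3  (0-jn J2 has e-setter on 0)
β3 stroke at I1  (0-jn J2 has e-setter on 0)
β4 stroke at R1  (0-jn J3 has e-setter on 1)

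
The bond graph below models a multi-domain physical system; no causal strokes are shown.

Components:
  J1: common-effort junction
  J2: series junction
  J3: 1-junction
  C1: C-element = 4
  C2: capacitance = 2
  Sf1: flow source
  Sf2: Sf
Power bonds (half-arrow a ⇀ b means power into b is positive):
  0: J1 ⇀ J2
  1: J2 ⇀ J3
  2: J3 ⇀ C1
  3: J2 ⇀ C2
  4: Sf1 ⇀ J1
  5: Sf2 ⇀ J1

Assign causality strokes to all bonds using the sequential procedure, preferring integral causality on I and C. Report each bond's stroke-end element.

bond 4 →Sf1  (source Sf1 imposes f)
bond 5 →Sf2  (Sf2 (Sf) sets flow on bond)
bond 0 →J1  (closing 0-jn rule on J1)
bond 1 →J2  (common-f at J2 fixed by 0)
bond 3 →J2  (1-jn J2 has f-setter on 0)
bond 2 →J3  (common-f at J3 fixed by 1)

bond 0 stroke→J1
bond 1 stroke→J2
bond 2 stroke→J3
bond 3 stroke→J2
bond 4 stroke→Sf1
bond 5 stroke→Sf2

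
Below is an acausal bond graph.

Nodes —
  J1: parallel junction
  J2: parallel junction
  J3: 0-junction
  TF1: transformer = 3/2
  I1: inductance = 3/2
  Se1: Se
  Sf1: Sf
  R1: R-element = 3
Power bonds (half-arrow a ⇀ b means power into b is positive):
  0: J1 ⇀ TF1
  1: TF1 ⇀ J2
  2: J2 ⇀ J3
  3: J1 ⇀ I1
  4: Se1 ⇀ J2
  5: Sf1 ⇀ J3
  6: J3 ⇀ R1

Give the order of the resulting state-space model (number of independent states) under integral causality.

bond 4 →J2  (Se1 (Se) sets effort on bond)
bond 5 →Sf1  (Sf1 fixes flow; stroke at Sf1)
bond 1 →TF1  (0-jn J2 has e-setter on 4)
bond 2 →J3  (J2: bond 4 brought effort, rest push out)
bond 6 →R1  (J3: bond 2 brought effort, rest push out)
bond 0 →J1  (TF TF1: opposite of bond 1)
bond 3 →I1  (J1 effort already set via bond 0)

1  (I1 all integral)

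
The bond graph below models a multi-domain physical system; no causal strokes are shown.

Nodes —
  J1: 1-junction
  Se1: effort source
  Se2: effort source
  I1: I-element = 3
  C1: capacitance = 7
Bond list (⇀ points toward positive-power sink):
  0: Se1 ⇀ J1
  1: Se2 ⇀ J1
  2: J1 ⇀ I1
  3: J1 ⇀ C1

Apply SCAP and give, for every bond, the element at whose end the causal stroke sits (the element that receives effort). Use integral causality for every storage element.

#0 →J1
#1 →J1
#2 →I1
#3 →J1

#0 |J1  (Se1 fixes effort; stroke away)
#1 |J1  (Se2 (Se) sets effort on bond)
#2 |I1  (I1: I, integral causality)
#3 |J1  (common-f at J1 fixed by 2)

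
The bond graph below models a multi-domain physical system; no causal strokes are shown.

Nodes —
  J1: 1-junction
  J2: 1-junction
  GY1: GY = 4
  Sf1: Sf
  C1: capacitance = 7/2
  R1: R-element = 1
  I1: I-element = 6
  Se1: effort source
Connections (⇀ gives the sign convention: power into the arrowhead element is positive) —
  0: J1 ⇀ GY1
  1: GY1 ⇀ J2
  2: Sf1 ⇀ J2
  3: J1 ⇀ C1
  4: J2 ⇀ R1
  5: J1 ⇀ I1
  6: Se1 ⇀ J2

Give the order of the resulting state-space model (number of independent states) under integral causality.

2  (C1, I1 all integral)

bond 2 |Sf1  (Sf1 (Sf) sets flow on bond)
bond 6 |J2  (Se1 fixes effort; stroke away)
bond 1 |J2  (common-f at J2 fixed by 2)
bond 4 |J2  (1-jn J2 has f-setter on 2)
bond 0 |J1  (GY1: gyrator matches bond 1)
bond 3 |J1  (C1 outputs effort q/C1)
bond 5 |I1  (J1: last free bond brings flow in)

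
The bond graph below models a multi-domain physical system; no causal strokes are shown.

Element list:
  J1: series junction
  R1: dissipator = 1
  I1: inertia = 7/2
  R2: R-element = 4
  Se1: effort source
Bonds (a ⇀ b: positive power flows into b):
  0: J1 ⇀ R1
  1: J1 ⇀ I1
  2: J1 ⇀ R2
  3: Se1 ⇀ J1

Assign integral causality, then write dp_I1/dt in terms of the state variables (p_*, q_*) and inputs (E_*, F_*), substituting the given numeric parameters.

bond 3 stroke→J1  (Se1 fixes effort; stroke away)
bond 1 stroke→I1  (I1 outputs flow p/I1)
bond 0 stroke→J1  (J1: bond 1 brought flow, rest push out)
bond 2 stroke→J1  (common-f at J1 fixed by 1)

dp_I1/dt = E_Se1 - 10*p_I1/7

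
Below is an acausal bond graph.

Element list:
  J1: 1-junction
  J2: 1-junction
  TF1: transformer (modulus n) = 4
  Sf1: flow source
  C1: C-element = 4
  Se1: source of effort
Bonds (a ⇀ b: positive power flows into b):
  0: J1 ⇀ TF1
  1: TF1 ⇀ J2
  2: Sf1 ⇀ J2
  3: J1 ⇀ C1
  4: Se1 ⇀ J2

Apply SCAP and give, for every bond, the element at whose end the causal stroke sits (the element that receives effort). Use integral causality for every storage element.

b2 |Sf1  (source Sf1 imposes f)
b4 |J2  (Se1: effort source, stroke at far end)
b1 |J2  (common-f at J2 fixed by 2)
b0 |TF1  (TF1 one-in-one-out from 1)
b3 |J1  (common-f at J1 fixed by 0)

#0 →TF1
#1 →J2
#2 →Sf1
#3 →J1
#4 →J2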